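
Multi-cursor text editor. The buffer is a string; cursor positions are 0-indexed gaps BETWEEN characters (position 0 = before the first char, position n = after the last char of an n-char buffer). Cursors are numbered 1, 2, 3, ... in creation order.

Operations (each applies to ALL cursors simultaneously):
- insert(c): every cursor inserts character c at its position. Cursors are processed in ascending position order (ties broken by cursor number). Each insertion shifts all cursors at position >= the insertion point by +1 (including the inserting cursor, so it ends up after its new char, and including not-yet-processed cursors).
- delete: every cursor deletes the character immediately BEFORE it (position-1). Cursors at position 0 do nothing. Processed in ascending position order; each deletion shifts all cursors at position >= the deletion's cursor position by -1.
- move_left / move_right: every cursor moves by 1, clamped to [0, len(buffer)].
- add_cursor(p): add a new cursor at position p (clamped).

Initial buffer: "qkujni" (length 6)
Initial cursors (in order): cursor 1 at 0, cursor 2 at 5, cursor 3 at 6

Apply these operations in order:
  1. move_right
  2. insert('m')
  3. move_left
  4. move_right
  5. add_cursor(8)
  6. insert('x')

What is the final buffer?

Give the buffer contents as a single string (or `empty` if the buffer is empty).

After op 1 (move_right): buffer="qkujni" (len 6), cursors c1@1 c2@6 c3@6, authorship ......
After op 2 (insert('m')): buffer="qmkujnimm" (len 9), cursors c1@2 c2@9 c3@9, authorship .1.....23
After op 3 (move_left): buffer="qmkujnimm" (len 9), cursors c1@1 c2@8 c3@8, authorship .1.....23
After op 4 (move_right): buffer="qmkujnimm" (len 9), cursors c1@2 c2@9 c3@9, authorship .1.....23
After op 5 (add_cursor(8)): buffer="qmkujnimm" (len 9), cursors c1@2 c4@8 c2@9 c3@9, authorship .1.....23
After op 6 (insert('x')): buffer="qmxkujnimxmxx" (len 13), cursors c1@3 c4@10 c2@13 c3@13, authorship .11.....24323

Answer: qmxkujnimxmxx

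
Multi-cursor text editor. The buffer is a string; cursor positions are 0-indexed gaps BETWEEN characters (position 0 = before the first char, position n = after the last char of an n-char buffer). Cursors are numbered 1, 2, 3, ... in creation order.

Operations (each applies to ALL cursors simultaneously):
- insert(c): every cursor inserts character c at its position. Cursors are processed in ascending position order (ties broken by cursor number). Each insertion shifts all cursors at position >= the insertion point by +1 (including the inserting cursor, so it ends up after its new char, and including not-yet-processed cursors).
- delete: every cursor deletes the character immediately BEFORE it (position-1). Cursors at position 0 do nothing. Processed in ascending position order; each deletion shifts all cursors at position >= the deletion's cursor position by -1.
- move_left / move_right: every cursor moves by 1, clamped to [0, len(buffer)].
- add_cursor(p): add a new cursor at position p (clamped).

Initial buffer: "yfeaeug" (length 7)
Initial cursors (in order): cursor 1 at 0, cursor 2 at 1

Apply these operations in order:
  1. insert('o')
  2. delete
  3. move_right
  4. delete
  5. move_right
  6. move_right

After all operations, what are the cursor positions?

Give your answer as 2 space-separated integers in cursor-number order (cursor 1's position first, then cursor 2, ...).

Answer: 2 2

Derivation:
After op 1 (insert('o')): buffer="oyofeaeug" (len 9), cursors c1@1 c2@3, authorship 1.2......
After op 2 (delete): buffer="yfeaeug" (len 7), cursors c1@0 c2@1, authorship .......
After op 3 (move_right): buffer="yfeaeug" (len 7), cursors c1@1 c2@2, authorship .......
After op 4 (delete): buffer="eaeug" (len 5), cursors c1@0 c2@0, authorship .....
After op 5 (move_right): buffer="eaeug" (len 5), cursors c1@1 c2@1, authorship .....
After op 6 (move_right): buffer="eaeug" (len 5), cursors c1@2 c2@2, authorship .....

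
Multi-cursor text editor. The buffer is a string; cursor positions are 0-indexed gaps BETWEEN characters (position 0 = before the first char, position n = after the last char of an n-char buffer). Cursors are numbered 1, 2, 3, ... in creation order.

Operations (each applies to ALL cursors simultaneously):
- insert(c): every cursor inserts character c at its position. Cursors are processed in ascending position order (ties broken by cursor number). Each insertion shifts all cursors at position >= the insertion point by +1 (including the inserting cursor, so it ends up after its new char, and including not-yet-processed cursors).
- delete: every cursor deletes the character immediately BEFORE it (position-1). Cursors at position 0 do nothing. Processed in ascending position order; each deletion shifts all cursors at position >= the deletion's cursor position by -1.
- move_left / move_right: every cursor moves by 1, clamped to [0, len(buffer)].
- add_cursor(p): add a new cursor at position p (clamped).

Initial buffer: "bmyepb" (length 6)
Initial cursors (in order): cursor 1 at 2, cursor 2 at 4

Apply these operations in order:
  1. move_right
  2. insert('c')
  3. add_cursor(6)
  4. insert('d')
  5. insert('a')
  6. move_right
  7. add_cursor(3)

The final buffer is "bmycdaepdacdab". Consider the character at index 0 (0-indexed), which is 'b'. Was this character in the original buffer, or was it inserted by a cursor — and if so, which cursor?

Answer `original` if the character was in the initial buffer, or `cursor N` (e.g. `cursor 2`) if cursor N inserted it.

After op 1 (move_right): buffer="bmyepb" (len 6), cursors c1@3 c2@5, authorship ......
After op 2 (insert('c')): buffer="bmycepcb" (len 8), cursors c1@4 c2@7, authorship ...1..2.
After op 3 (add_cursor(6)): buffer="bmycepcb" (len 8), cursors c1@4 c3@6 c2@7, authorship ...1..2.
After op 4 (insert('d')): buffer="bmycdepdcdb" (len 11), cursors c1@5 c3@8 c2@10, authorship ...11..322.
After op 5 (insert('a')): buffer="bmycdaepdacdab" (len 14), cursors c1@6 c3@10 c2@13, authorship ...111..33222.
After op 6 (move_right): buffer="bmycdaepdacdab" (len 14), cursors c1@7 c3@11 c2@14, authorship ...111..33222.
After op 7 (add_cursor(3)): buffer="bmycdaepdacdab" (len 14), cursors c4@3 c1@7 c3@11 c2@14, authorship ...111..33222.
Authorship (.=original, N=cursor N): . . . 1 1 1 . . 3 3 2 2 2 .
Index 0: author = original

Answer: original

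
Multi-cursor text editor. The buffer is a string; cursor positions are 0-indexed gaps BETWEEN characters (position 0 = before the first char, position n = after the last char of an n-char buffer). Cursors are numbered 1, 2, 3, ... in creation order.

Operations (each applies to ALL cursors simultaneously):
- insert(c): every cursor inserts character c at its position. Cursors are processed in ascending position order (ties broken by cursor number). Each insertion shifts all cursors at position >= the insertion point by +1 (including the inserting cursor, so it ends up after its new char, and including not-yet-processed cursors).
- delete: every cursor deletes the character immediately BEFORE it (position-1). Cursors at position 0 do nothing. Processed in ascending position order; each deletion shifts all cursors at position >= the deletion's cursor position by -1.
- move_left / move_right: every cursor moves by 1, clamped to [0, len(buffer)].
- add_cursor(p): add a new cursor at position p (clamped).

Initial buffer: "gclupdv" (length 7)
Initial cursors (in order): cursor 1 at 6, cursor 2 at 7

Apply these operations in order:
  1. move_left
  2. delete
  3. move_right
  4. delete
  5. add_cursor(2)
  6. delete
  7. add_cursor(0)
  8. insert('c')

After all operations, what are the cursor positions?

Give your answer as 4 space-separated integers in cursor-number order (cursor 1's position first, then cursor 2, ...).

After op 1 (move_left): buffer="gclupdv" (len 7), cursors c1@5 c2@6, authorship .......
After op 2 (delete): buffer="gcluv" (len 5), cursors c1@4 c2@4, authorship .....
After op 3 (move_right): buffer="gcluv" (len 5), cursors c1@5 c2@5, authorship .....
After op 4 (delete): buffer="gcl" (len 3), cursors c1@3 c2@3, authorship ...
After op 5 (add_cursor(2)): buffer="gcl" (len 3), cursors c3@2 c1@3 c2@3, authorship ...
After op 6 (delete): buffer="" (len 0), cursors c1@0 c2@0 c3@0, authorship 
After op 7 (add_cursor(0)): buffer="" (len 0), cursors c1@0 c2@0 c3@0 c4@0, authorship 
After op 8 (insert('c')): buffer="cccc" (len 4), cursors c1@4 c2@4 c3@4 c4@4, authorship 1234

Answer: 4 4 4 4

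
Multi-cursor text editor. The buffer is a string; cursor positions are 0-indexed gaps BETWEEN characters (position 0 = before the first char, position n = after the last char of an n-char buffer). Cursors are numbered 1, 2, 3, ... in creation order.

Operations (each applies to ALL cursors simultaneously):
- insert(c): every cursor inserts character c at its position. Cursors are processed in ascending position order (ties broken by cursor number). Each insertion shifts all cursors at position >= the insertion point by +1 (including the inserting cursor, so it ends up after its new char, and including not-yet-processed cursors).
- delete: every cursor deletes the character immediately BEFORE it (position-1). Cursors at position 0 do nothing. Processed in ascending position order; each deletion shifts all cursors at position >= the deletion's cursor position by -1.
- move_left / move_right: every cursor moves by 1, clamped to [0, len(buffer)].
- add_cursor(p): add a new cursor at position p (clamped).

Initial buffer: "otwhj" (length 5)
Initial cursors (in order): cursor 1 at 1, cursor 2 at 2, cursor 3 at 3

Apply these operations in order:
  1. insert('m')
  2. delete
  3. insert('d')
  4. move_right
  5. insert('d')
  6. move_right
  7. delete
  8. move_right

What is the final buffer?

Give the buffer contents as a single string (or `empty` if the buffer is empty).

After op 1 (insert('m')): buffer="omtmwmhj" (len 8), cursors c1@2 c2@4 c3@6, authorship .1.2.3..
After op 2 (delete): buffer="otwhj" (len 5), cursors c1@1 c2@2 c3@3, authorship .....
After op 3 (insert('d')): buffer="odtdwdhj" (len 8), cursors c1@2 c2@4 c3@6, authorship .1.2.3..
After op 4 (move_right): buffer="odtdwdhj" (len 8), cursors c1@3 c2@5 c3@7, authorship .1.2.3..
After op 5 (insert('d')): buffer="odtddwddhdj" (len 11), cursors c1@4 c2@7 c3@10, authorship .1.12.23.3.
After op 6 (move_right): buffer="odtddwddhdj" (len 11), cursors c1@5 c2@8 c3@11, authorship .1.12.23.3.
After op 7 (delete): buffer="odtdwdhd" (len 8), cursors c1@4 c2@6 c3@8, authorship .1.1.2.3
After op 8 (move_right): buffer="odtdwdhd" (len 8), cursors c1@5 c2@7 c3@8, authorship .1.1.2.3

Answer: odtdwdhd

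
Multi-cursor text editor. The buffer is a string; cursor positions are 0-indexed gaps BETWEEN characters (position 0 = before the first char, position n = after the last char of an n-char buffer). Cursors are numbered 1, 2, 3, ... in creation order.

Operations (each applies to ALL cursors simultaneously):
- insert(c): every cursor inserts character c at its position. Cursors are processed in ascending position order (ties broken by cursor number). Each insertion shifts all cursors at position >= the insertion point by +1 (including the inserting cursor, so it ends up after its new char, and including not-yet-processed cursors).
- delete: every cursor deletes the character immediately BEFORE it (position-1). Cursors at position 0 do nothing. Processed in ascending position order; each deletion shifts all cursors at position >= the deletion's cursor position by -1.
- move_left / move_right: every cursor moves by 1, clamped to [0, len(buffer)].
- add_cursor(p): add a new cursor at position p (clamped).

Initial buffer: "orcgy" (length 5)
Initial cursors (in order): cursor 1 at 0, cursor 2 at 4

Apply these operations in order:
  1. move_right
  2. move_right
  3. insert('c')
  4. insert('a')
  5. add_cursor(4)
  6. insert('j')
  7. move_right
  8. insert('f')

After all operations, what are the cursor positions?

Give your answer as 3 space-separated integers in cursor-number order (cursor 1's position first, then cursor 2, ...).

After op 1 (move_right): buffer="orcgy" (len 5), cursors c1@1 c2@5, authorship .....
After op 2 (move_right): buffer="orcgy" (len 5), cursors c1@2 c2@5, authorship .....
After op 3 (insert('c')): buffer="orccgyc" (len 7), cursors c1@3 c2@7, authorship ..1...2
After op 4 (insert('a')): buffer="orcacgyca" (len 9), cursors c1@4 c2@9, authorship ..11...22
After op 5 (add_cursor(4)): buffer="orcacgyca" (len 9), cursors c1@4 c3@4 c2@9, authorship ..11...22
After op 6 (insert('j')): buffer="orcajjcgycaj" (len 12), cursors c1@6 c3@6 c2@12, authorship ..1113...222
After op 7 (move_right): buffer="orcajjcgycaj" (len 12), cursors c1@7 c3@7 c2@12, authorship ..1113...222
After op 8 (insert('f')): buffer="orcajjcffgycajf" (len 15), cursors c1@9 c3@9 c2@15, authorship ..1113.13..2222

Answer: 9 15 9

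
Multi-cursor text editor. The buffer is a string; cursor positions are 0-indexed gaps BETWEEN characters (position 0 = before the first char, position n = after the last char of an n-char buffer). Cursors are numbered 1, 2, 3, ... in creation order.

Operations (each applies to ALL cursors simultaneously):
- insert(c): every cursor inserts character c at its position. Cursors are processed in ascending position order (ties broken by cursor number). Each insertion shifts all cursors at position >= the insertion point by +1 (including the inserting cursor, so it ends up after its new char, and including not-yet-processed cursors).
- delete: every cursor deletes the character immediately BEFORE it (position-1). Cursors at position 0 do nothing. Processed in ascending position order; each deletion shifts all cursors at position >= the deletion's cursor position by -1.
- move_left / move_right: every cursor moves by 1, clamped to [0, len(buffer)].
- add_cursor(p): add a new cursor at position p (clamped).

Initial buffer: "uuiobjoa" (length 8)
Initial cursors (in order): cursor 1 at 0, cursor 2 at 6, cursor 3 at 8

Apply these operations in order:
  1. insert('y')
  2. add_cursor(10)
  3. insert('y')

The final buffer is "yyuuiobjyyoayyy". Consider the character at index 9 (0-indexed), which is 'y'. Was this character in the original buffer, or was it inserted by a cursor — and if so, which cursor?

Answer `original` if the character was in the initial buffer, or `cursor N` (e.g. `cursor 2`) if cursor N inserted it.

After op 1 (insert('y')): buffer="yuuiobjyoay" (len 11), cursors c1@1 c2@8 c3@11, authorship 1......2..3
After op 2 (add_cursor(10)): buffer="yuuiobjyoay" (len 11), cursors c1@1 c2@8 c4@10 c3@11, authorship 1......2..3
After op 3 (insert('y')): buffer="yyuuiobjyyoayyy" (len 15), cursors c1@2 c2@10 c4@13 c3@15, authorship 11......22..433
Authorship (.=original, N=cursor N): 1 1 . . . . . . 2 2 . . 4 3 3
Index 9: author = 2

Answer: cursor 2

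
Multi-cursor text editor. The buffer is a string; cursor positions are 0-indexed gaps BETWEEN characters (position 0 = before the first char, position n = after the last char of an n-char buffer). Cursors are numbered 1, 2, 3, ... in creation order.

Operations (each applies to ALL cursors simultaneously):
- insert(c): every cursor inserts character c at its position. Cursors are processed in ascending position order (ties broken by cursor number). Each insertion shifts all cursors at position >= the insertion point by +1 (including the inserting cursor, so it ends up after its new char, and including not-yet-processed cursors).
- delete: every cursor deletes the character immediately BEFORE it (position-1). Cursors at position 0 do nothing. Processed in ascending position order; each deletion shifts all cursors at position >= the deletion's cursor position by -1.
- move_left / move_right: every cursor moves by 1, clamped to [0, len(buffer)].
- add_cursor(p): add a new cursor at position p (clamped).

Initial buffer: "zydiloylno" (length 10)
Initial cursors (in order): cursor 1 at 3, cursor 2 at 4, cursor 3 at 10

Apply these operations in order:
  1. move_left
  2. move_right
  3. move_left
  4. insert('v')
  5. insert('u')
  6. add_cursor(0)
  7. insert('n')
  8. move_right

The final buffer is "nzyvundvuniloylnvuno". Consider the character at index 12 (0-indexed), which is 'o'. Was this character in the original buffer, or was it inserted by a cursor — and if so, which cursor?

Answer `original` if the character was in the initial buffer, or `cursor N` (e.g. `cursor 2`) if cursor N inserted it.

After op 1 (move_left): buffer="zydiloylno" (len 10), cursors c1@2 c2@3 c3@9, authorship ..........
After op 2 (move_right): buffer="zydiloylno" (len 10), cursors c1@3 c2@4 c3@10, authorship ..........
After op 3 (move_left): buffer="zydiloylno" (len 10), cursors c1@2 c2@3 c3@9, authorship ..........
After op 4 (insert('v')): buffer="zyvdviloylnvo" (len 13), cursors c1@3 c2@5 c3@12, authorship ..1.2......3.
After op 5 (insert('u')): buffer="zyvudvuiloylnvuo" (len 16), cursors c1@4 c2@7 c3@15, authorship ..11.22......33.
After op 6 (add_cursor(0)): buffer="zyvudvuiloylnvuo" (len 16), cursors c4@0 c1@4 c2@7 c3@15, authorship ..11.22......33.
After op 7 (insert('n')): buffer="nzyvundvuniloylnvuno" (len 20), cursors c4@1 c1@6 c2@10 c3@19, authorship 4..111.222......333.
After op 8 (move_right): buffer="nzyvundvuniloylnvuno" (len 20), cursors c4@2 c1@7 c2@11 c3@20, authorship 4..111.222......333.
Authorship (.=original, N=cursor N): 4 . . 1 1 1 . 2 2 2 . . . . . . 3 3 3 .
Index 12: author = original

Answer: original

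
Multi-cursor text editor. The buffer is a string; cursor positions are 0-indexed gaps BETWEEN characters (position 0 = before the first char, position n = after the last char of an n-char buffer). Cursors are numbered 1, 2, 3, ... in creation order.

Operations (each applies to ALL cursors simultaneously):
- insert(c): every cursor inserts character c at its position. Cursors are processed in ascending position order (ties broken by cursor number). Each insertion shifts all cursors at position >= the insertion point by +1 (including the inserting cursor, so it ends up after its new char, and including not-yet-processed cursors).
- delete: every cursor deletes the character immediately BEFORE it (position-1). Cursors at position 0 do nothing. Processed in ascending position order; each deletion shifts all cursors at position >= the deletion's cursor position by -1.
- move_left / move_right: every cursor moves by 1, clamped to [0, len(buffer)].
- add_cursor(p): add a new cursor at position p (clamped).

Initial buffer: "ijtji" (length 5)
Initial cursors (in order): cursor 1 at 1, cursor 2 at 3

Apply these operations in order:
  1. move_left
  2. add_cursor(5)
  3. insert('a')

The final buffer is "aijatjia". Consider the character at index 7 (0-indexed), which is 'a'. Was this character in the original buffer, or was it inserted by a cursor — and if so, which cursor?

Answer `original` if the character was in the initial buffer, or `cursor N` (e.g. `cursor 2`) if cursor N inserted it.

After op 1 (move_left): buffer="ijtji" (len 5), cursors c1@0 c2@2, authorship .....
After op 2 (add_cursor(5)): buffer="ijtji" (len 5), cursors c1@0 c2@2 c3@5, authorship .....
After op 3 (insert('a')): buffer="aijatjia" (len 8), cursors c1@1 c2@4 c3@8, authorship 1..2...3
Authorship (.=original, N=cursor N): 1 . . 2 . . . 3
Index 7: author = 3

Answer: cursor 3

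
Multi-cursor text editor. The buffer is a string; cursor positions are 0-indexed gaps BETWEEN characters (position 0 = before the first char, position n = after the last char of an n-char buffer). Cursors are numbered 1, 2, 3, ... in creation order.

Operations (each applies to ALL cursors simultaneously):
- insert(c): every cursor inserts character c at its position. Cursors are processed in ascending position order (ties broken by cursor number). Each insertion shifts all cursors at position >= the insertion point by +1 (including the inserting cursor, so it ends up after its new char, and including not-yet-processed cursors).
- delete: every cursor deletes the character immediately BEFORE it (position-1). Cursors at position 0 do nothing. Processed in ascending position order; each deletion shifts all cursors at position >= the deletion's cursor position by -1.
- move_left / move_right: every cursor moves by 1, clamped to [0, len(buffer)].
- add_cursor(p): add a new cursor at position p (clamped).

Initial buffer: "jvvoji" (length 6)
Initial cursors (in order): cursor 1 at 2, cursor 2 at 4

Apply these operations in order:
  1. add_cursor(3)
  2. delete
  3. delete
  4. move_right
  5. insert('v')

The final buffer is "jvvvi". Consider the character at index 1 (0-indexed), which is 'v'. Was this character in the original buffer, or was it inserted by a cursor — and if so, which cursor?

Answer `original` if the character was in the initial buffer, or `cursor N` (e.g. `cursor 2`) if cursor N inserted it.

Answer: cursor 1

Derivation:
After op 1 (add_cursor(3)): buffer="jvvoji" (len 6), cursors c1@2 c3@3 c2@4, authorship ......
After op 2 (delete): buffer="jji" (len 3), cursors c1@1 c2@1 c3@1, authorship ...
After op 3 (delete): buffer="ji" (len 2), cursors c1@0 c2@0 c3@0, authorship ..
After op 4 (move_right): buffer="ji" (len 2), cursors c1@1 c2@1 c3@1, authorship ..
After op 5 (insert('v')): buffer="jvvvi" (len 5), cursors c1@4 c2@4 c3@4, authorship .123.
Authorship (.=original, N=cursor N): . 1 2 3 .
Index 1: author = 1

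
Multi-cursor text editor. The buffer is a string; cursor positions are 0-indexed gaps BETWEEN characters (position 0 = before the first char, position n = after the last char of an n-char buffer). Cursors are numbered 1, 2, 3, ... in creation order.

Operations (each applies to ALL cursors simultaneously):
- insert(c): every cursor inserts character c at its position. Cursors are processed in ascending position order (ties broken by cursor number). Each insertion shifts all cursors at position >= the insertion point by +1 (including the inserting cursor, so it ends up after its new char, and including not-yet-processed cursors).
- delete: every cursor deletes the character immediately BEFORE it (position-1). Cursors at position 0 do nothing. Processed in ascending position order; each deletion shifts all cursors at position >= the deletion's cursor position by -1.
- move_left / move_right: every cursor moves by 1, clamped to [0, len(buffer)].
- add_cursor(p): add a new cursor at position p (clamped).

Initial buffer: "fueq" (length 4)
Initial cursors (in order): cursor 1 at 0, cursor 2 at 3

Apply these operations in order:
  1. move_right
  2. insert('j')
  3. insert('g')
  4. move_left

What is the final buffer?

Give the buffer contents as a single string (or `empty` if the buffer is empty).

After op 1 (move_right): buffer="fueq" (len 4), cursors c1@1 c2@4, authorship ....
After op 2 (insert('j')): buffer="fjueqj" (len 6), cursors c1@2 c2@6, authorship .1...2
After op 3 (insert('g')): buffer="fjgueqjg" (len 8), cursors c1@3 c2@8, authorship .11...22
After op 4 (move_left): buffer="fjgueqjg" (len 8), cursors c1@2 c2@7, authorship .11...22

Answer: fjgueqjg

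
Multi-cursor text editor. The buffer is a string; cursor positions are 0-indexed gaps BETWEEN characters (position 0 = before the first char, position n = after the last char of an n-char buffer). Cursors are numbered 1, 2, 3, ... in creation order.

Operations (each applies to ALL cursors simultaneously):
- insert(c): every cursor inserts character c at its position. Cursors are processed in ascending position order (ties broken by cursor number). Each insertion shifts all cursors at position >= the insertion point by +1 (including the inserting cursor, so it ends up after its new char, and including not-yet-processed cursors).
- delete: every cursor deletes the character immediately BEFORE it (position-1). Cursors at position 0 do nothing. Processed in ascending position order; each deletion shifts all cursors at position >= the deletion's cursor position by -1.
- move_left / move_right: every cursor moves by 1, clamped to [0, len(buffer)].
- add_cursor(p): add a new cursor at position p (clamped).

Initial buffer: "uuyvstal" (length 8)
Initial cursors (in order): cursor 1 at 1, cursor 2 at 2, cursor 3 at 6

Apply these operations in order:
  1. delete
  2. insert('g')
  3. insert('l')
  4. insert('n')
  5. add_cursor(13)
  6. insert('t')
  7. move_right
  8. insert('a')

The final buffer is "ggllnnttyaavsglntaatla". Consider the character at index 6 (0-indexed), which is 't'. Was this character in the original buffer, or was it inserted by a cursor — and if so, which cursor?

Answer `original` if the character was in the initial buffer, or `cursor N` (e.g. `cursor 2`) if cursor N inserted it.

Answer: cursor 1

Derivation:
After op 1 (delete): buffer="yvsal" (len 5), cursors c1@0 c2@0 c3@3, authorship .....
After op 2 (insert('g')): buffer="ggyvsgal" (len 8), cursors c1@2 c2@2 c3@6, authorship 12...3..
After op 3 (insert('l')): buffer="ggllyvsglal" (len 11), cursors c1@4 c2@4 c3@9, authorship 1212...33..
After op 4 (insert('n')): buffer="ggllnnyvsglnal" (len 14), cursors c1@6 c2@6 c3@12, authorship 121212...333..
After op 5 (add_cursor(13)): buffer="ggllnnyvsglnal" (len 14), cursors c1@6 c2@6 c3@12 c4@13, authorship 121212...333..
After op 6 (insert('t')): buffer="ggllnnttyvsglntatl" (len 18), cursors c1@8 c2@8 c3@15 c4@17, authorship 12121212...3333.4.
After op 7 (move_right): buffer="ggllnnttyvsglntatl" (len 18), cursors c1@9 c2@9 c3@16 c4@18, authorship 12121212...3333.4.
After op 8 (insert('a')): buffer="ggllnnttyaavsglntaatla" (len 22), cursors c1@11 c2@11 c3@19 c4@22, authorship 12121212.12..3333.34.4
Authorship (.=original, N=cursor N): 1 2 1 2 1 2 1 2 . 1 2 . . 3 3 3 3 . 3 4 . 4
Index 6: author = 1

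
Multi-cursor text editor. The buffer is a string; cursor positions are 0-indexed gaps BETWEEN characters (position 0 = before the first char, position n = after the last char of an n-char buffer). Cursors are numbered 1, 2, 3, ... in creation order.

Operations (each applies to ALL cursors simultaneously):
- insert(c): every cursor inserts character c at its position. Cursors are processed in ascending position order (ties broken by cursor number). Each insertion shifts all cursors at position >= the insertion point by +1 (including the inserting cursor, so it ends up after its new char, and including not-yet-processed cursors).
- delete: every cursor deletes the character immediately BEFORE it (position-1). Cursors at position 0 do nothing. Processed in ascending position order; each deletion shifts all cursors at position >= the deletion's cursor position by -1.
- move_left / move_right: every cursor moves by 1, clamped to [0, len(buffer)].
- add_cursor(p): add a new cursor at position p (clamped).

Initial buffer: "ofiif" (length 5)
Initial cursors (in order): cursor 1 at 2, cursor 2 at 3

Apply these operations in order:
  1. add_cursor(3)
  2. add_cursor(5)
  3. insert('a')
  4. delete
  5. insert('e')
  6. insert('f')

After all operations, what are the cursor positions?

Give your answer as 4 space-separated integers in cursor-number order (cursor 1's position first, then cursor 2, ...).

After op 1 (add_cursor(3)): buffer="ofiif" (len 5), cursors c1@2 c2@3 c3@3, authorship .....
After op 2 (add_cursor(5)): buffer="ofiif" (len 5), cursors c1@2 c2@3 c3@3 c4@5, authorship .....
After op 3 (insert('a')): buffer="ofaiaaifa" (len 9), cursors c1@3 c2@6 c3@6 c4@9, authorship ..1.23..4
After op 4 (delete): buffer="ofiif" (len 5), cursors c1@2 c2@3 c3@3 c4@5, authorship .....
After op 5 (insert('e')): buffer="ofeieeife" (len 9), cursors c1@3 c2@6 c3@6 c4@9, authorship ..1.23..4
After op 6 (insert('f')): buffer="ofefieeffifef" (len 13), cursors c1@4 c2@9 c3@9 c4@13, authorship ..11.2323..44

Answer: 4 9 9 13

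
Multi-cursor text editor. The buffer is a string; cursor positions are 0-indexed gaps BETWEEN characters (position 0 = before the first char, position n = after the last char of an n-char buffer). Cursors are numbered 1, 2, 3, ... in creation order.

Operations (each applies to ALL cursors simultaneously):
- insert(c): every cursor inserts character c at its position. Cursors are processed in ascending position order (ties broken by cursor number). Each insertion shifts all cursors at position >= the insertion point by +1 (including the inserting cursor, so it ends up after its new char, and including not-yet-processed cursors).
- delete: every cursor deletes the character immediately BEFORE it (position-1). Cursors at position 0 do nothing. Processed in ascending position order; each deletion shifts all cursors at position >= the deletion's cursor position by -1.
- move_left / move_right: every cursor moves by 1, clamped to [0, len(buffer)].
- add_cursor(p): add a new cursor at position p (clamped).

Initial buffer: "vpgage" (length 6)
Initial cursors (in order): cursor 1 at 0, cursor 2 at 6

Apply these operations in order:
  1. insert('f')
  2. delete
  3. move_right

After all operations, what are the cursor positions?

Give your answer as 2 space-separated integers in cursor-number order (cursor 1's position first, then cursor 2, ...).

After op 1 (insert('f')): buffer="fvpgagef" (len 8), cursors c1@1 c2@8, authorship 1......2
After op 2 (delete): buffer="vpgage" (len 6), cursors c1@0 c2@6, authorship ......
After op 3 (move_right): buffer="vpgage" (len 6), cursors c1@1 c2@6, authorship ......

Answer: 1 6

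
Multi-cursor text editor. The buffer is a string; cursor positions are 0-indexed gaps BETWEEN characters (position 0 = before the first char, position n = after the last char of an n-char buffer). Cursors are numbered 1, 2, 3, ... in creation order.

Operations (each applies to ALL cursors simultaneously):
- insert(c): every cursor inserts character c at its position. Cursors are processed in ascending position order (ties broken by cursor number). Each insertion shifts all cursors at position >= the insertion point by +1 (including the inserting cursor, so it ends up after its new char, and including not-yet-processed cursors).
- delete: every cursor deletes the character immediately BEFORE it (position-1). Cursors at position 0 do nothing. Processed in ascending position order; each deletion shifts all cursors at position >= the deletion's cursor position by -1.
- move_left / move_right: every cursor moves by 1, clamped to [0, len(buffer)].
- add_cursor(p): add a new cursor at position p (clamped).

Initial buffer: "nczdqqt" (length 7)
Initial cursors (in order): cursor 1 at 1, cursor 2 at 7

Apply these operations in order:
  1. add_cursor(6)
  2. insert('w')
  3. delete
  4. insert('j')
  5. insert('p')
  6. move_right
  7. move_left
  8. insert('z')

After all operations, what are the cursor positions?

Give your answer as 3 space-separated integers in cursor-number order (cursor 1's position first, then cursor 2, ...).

Answer: 4 15 12

Derivation:
After op 1 (add_cursor(6)): buffer="nczdqqt" (len 7), cursors c1@1 c3@6 c2@7, authorship .......
After op 2 (insert('w')): buffer="nwczdqqwtw" (len 10), cursors c1@2 c3@8 c2@10, authorship .1.....3.2
After op 3 (delete): buffer="nczdqqt" (len 7), cursors c1@1 c3@6 c2@7, authorship .......
After op 4 (insert('j')): buffer="njczdqqjtj" (len 10), cursors c1@2 c3@8 c2@10, authorship .1.....3.2
After op 5 (insert('p')): buffer="njpczdqqjptjp" (len 13), cursors c1@3 c3@10 c2@13, authorship .11.....33.22
After op 6 (move_right): buffer="njpczdqqjptjp" (len 13), cursors c1@4 c3@11 c2@13, authorship .11.....33.22
After op 7 (move_left): buffer="njpczdqqjptjp" (len 13), cursors c1@3 c3@10 c2@12, authorship .11.....33.22
After op 8 (insert('z')): buffer="njpzczdqqjpztjzp" (len 16), cursors c1@4 c3@12 c2@15, authorship .111.....333.222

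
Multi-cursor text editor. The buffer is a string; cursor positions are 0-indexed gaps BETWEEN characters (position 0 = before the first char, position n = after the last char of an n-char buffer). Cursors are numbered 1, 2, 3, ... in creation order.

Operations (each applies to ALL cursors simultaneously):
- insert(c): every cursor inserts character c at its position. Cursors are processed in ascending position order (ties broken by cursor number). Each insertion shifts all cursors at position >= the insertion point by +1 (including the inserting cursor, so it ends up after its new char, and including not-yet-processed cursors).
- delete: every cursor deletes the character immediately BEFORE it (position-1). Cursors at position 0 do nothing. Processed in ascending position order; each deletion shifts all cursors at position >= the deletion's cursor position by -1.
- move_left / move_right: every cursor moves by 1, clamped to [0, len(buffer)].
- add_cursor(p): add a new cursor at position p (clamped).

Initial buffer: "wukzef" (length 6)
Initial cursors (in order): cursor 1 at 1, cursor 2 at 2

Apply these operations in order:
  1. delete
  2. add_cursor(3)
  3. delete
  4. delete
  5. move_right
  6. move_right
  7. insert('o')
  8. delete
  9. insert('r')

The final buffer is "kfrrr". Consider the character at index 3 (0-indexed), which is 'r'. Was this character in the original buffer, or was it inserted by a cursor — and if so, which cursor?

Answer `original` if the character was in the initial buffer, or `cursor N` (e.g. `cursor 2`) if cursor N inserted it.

After op 1 (delete): buffer="kzef" (len 4), cursors c1@0 c2@0, authorship ....
After op 2 (add_cursor(3)): buffer="kzef" (len 4), cursors c1@0 c2@0 c3@3, authorship ....
After op 3 (delete): buffer="kzf" (len 3), cursors c1@0 c2@0 c3@2, authorship ...
After op 4 (delete): buffer="kf" (len 2), cursors c1@0 c2@0 c3@1, authorship ..
After op 5 (move_right): buffer="kf" (len 2), cursors c1@1 c2@1 c3@2, authorship ..
After op 6 (move_right): buffer="kf" (len 2), cursors c1@2 c2@2 c3@2, authorship ..
After op 7 (insert('o')): buffer="kfooo" (len 5), cursors c1@5 c2@5 c3@5, authorship ..123
After op 8 (delete): buffer="kf" (len 2), cursors c1@2 c2@2 c3@2, authorship ..
After op 9 (insert('r')): buffer="kfrrr" (len 5), cursors c1@5 c2@5 c3@5, authorship ..123
Authorship (.=original, N=cursor N): . . 1 2 3
Index 3: author = 2

Answer: cursor 2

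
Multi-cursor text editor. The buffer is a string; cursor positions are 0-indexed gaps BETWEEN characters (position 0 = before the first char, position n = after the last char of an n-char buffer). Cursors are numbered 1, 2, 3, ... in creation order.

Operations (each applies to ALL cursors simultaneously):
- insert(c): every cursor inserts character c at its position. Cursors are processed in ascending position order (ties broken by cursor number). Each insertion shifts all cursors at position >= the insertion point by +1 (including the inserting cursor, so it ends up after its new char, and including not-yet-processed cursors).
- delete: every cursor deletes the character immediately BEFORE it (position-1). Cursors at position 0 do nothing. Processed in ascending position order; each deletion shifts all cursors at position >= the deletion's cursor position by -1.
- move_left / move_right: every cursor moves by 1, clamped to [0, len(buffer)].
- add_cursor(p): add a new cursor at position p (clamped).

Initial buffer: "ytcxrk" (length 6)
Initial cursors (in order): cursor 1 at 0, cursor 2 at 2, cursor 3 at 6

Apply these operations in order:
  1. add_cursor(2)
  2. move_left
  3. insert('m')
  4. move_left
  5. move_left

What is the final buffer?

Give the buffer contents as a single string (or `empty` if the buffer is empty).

Answer: mymmtcxrmk

Derivation:
After op 1 (add_cursor(2)): buffer="ytcxrk" (len 6), cursors c1@0 c2@2 c4@2 c3@6, authorship ......
After op 2 (move_left): buffer="ytcxrk" (len 6), cursors c1@0 c2@1 c4@1 c3@5, authorship ......
After op 3 (insert('m')): buffer="mymmtcxrmk" (len 10), cursors c1@1 c2@4 c4@4 c3@9, authorship 1.24....3.
After op 4 (move_left): buffer="mymmtcxrmk" (len 10), cursors c1@0 c2@3 c4@3 c3@8, authorship 1.24....3.
After op 5 (move_left): buffer="mymmtcxrmk" (len 10), cursors c1@0 c2@2 c4@2 c3@7, authorship 1.24....3.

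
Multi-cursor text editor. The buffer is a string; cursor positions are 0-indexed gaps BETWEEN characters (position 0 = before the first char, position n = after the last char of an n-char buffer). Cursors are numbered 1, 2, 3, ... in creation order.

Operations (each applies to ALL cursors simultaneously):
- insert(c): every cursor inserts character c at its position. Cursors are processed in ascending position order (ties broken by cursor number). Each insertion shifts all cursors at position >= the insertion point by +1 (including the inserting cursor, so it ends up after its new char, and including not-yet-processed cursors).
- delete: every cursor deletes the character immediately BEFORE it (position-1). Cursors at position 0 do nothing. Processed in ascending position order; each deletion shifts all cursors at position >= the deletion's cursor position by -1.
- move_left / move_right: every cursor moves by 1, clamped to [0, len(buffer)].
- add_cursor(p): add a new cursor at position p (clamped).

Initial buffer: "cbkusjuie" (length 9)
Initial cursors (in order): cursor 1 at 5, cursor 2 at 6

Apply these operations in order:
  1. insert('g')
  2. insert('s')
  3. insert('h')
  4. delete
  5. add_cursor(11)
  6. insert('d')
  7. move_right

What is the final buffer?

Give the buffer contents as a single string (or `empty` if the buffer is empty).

Answer: cbkusgsdjgsdudie

Derivation:
After op 1 (insert('g')): buffer="cbkusgjguie" (len 11), cursors c1@6 c2@8, authorship .....1.2...
After op 2 (insert('s')): buffer="cbkusgsjgsuie" (len 13), cursors c1@7 c2@10, authorship .....11.22...
After op 3 (insert('h')): buffer="cbkusgshjgshuie" (len 15), cursors c1@8 c2@12, authorship .....111.222...
After op 4 (delete): buffer="cbkusgsjgsuie" (len 13), cursors c1@7 c2@10, authorship .....11.22...
After op 5 (add_cursor(11)): buffer="cbkusgsjgsuie" (len 13), cursors c1@7 c2@10 c3@11, authorship .....11.22...
After op 6 (insert('d')): buffer="cbkusgsdjgsdudie" (len 16), cursors c1@8 c2@12 c3@14, authorship .....111.222.3..
After op 7 (move_right): buffer="cbkusgsdjgsdudie" (len 16), cursors c1@9 c2@13 c3@15, authorship .....111.222.3..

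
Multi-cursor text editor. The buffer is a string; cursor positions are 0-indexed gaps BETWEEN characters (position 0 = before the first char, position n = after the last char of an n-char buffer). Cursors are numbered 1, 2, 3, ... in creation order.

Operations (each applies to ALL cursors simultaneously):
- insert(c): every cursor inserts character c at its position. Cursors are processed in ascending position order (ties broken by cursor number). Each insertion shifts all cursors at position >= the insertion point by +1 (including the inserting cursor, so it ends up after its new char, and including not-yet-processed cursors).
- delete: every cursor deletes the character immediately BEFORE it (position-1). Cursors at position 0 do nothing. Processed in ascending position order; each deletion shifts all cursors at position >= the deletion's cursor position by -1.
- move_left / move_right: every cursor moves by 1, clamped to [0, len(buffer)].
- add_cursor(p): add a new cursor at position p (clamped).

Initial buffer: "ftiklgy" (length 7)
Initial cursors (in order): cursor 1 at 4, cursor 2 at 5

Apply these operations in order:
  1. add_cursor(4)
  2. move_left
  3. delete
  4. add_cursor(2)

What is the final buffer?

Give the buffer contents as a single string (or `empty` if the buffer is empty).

After op 1 (add_cursor(4)): buffer="ftiklgy" (len 7), cursors c1@4 c3@4 c2@5, authorship .......
After op 2 (move_left): buffer="ftiklgy" (len 7), cursors c1@3 c3@3 c2@4, authorship .......
After op 3 (delete): buffer="flgy" (len 4), cursors c1@1 c2@1 c3@1, authorship ....
After op 4 (add_cursor(2)): buffer="flgy" (len 4), cursors c1@1 c2@1 c3@1 c4@2, authorship ....

Answer: flgy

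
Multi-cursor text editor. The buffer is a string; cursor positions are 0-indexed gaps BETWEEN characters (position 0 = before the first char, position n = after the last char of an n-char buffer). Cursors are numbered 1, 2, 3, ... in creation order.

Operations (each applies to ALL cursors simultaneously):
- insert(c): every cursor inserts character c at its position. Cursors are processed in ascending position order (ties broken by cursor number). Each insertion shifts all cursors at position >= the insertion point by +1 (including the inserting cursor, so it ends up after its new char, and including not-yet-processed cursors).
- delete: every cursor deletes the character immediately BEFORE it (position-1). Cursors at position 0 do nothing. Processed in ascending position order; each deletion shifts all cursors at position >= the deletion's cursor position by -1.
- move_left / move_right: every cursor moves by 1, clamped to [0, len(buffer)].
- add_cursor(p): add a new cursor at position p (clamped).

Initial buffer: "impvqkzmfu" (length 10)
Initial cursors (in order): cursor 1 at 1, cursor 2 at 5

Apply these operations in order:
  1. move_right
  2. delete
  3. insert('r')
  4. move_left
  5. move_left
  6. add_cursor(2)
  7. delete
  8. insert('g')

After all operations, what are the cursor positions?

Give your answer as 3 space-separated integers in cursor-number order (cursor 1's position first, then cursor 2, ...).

Answer: 1 5 3

Derivation:
After op 1 (move_right): buffer="impvqkzmfu" (len 10), cursors c1@2 c2@6, authorship ..........
After op 2 (delete): buffer="ipvqzmfu" (len 8), cursors c1@1 c2@4, authorship ........
After op 3 (insert('r')): buffer="irpvqrzmfu" (len 10), cursors c1@2 c2@6, authorship .1...2....
After op 4 (move_left): buffer="irpvqrzmfu" (len 10), cursors c1@1 c2@5, authorship .1...2....
After op 5 (move_left): buffer="irpvqrzmfu" (len 10), cursors c1@0 c2@4, authorship .1...2....
After op 6 (add_cursor(2)): buffer="irpvqrzmfu" (len 10), cursors c1@0 c3@2 c2@4, authorship .1...2....
After op 7 (delete): buffer="ipqrzmfu" (len 8), cursors c1@0 c3@1 c2@2, authorship ...2....
After op 8 (insert('g')): buffer="gigpgqrzmfu" (len 11), cursors c1@1 c3@3 c2@5, authorship 1.3.2.2....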